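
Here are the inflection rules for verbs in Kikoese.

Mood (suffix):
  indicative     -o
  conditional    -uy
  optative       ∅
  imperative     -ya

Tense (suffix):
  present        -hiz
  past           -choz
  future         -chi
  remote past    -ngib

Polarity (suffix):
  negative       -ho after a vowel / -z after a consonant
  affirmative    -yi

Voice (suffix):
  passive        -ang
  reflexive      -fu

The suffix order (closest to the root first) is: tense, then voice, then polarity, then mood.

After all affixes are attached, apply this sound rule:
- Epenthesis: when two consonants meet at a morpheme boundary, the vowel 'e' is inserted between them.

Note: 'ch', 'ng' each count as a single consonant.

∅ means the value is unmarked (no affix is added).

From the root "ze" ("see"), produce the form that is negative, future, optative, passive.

zechiangez

Attach tense future -chi → zechi.
Attach voice passive -ang → zechiang.
Attach polarity negative -z (after consonant 'ng') → zechiangz.
mood = optative: zero marking, form stays zechiangz.
Apply epenthesis: zechiangz → zechiangez.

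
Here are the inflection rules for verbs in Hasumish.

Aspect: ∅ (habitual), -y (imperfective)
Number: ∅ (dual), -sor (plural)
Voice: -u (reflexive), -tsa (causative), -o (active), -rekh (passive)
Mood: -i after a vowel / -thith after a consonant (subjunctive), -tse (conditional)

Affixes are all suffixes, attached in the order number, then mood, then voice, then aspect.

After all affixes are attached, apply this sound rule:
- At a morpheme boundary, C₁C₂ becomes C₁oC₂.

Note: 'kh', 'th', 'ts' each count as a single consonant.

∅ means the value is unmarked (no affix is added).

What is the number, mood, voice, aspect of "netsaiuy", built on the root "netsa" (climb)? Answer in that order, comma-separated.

dual, subjunctive, reflexive, imperfective

Segment: netsa-i-u-y.
number: ∅ → dual.
mood: -i/thith → subjunctive.
voice: -u → reflexive.
aspect: -y → imperfective.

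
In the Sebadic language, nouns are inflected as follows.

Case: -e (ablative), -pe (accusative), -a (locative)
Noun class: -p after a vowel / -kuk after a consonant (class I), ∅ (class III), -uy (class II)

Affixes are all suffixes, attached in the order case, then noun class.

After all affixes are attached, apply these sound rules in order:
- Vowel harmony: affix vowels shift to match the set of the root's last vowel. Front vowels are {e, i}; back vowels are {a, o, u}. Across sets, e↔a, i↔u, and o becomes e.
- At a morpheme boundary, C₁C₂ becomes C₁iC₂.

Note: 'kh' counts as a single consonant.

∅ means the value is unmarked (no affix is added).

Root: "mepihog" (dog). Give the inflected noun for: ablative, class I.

Attach case ablative -e → mepihoge.
Attach noun class class I -p (after vowel 'e') → mepihogep.
Apply vowel harmony: mepihogep → mepihogap.
Epenthesis: no change.

mepihogap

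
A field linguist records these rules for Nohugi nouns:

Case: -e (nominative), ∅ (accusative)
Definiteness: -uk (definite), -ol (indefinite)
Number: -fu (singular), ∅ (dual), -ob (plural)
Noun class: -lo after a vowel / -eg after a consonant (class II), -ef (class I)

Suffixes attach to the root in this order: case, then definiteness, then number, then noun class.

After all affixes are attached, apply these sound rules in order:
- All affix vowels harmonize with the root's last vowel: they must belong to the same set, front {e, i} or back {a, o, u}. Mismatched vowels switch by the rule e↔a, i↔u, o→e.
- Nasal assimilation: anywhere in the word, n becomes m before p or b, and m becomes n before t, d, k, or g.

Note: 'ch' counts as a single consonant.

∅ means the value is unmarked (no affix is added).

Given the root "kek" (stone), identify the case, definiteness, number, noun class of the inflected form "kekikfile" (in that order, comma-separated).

accusative, definite, singular, class II

Segment: kek-uk-fu-lo.
case: ∅ → accusative.
definiteness: -uk → definite.
number: -fu → singular.
noun class: -lo/eg → class II.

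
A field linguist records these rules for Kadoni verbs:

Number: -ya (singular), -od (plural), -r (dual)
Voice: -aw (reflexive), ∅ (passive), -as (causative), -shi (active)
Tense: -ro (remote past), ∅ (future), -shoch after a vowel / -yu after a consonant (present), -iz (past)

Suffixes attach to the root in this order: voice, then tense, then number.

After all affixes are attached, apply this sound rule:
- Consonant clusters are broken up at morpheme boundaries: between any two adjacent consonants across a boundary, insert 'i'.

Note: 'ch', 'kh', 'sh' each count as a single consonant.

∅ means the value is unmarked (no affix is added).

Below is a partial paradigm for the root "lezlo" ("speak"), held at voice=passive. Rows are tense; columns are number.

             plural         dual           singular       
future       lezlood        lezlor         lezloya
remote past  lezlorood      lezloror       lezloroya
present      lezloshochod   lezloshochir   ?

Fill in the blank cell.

lezloshochiya

voice = passive: zero marking, form stays lezlo.
Attach tense present -shoch (after vowel 'o') → lezloshoch.
Attach number singular -ya → lezloshochya.
Apply epenthesis: lezloshochya → lezloshochiya.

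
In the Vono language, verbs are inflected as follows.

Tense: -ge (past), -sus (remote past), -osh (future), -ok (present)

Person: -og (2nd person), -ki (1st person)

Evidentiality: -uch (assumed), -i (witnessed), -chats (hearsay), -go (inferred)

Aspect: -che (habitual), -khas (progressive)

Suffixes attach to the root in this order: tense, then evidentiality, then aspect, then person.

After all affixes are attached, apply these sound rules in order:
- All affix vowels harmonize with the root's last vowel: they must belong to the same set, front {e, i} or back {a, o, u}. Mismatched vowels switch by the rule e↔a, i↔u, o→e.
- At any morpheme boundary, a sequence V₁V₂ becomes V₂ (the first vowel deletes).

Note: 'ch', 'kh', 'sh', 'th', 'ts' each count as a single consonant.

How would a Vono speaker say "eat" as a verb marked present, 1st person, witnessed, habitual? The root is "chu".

chokuchaku

Attach tense present -ok → chuok.
Attach evidentiality witnessed -i → chuoki.
Attach aspect habitual -che → chuokiche.
Attach person 1st person -ki → chuokicheki.
Apply vowel harmony: chuokicheki → chuokuchaku.
Apply vowel deletion: chuokuchaku → chokuchaku.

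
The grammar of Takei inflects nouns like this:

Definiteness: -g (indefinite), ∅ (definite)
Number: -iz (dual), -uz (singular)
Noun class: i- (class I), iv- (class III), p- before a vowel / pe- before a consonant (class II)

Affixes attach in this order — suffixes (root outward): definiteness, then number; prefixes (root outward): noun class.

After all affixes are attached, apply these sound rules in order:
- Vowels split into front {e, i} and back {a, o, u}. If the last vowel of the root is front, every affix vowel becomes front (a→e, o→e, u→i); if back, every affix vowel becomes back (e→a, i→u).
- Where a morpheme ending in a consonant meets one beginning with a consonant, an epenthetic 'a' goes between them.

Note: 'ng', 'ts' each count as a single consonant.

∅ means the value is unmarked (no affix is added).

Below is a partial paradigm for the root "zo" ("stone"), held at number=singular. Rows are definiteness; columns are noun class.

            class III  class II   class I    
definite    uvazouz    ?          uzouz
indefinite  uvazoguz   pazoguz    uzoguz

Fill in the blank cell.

pazouz

Attach noun class class II pe- (before consonant 'z') → pezo.
definiteness = definite: zero marking, form stays pezo.
Attach number singular -uz → pezouz.
Apply vowel harmony: pezouz → pazouz.
Epenthesis: no change.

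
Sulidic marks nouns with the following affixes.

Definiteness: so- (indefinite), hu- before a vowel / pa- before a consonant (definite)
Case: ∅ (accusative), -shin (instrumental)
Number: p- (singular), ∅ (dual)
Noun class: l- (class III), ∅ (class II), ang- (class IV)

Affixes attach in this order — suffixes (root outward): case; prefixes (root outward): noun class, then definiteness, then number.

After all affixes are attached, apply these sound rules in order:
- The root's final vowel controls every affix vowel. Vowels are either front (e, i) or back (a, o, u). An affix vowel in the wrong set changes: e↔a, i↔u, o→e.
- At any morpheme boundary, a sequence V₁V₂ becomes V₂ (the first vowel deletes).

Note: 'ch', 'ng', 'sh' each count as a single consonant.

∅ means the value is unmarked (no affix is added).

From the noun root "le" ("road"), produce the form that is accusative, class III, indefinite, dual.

Attach noun class class III l- → lle.
case = accusative: zero marking, form stays lle.
Attach definiteness indefinite so- → solle.
number = dual: zero marking, form stays solle.
Apply vowel harmony: solle → selle.
Vowel deletion: no change.

selle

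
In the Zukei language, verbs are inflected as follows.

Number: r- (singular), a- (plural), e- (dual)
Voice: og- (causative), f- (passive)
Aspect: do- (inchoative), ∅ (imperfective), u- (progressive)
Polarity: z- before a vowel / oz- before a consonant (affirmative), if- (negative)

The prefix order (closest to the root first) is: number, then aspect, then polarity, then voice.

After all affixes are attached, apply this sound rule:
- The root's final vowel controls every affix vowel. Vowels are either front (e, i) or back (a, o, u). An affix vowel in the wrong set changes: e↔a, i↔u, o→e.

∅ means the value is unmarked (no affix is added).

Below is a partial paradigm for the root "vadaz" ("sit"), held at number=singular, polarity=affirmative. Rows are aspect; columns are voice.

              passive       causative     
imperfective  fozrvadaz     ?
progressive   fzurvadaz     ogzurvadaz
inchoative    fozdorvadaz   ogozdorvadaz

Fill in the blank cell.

Attach number singular r- → rvadaz.
aspect = imperfective: zero marking, form stays rvadaz.
Attach polarity affirmative oz- (before consonant 'r') → ozrvadaz.
Attach voice causative og- → ogozrvadaz.
Vowel harmony: no change.

ogozrvadaz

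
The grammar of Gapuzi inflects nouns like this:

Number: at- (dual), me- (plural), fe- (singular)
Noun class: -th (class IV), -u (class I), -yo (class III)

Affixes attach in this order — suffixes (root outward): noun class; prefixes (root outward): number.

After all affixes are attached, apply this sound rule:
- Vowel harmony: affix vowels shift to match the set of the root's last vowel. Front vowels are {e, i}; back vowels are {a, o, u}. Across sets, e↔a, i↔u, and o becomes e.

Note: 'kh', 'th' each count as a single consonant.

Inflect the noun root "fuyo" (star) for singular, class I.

fafuyou

Attach number singular fe- → fefuyo.
Attach noun class class I -u → fefuyou.
Apply vowel harmony: fefuyou → fafuyou.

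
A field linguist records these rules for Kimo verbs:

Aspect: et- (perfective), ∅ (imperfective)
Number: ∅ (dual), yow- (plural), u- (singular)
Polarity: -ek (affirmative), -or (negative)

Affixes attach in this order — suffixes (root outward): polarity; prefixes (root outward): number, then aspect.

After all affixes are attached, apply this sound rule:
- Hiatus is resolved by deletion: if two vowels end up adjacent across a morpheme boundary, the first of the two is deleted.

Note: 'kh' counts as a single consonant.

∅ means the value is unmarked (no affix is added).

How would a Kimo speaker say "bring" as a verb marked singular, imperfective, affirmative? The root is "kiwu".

Attach number singular u- → ukiwu.
Attach polarity affirmative -ek → ukiwuek.
aspect = imperfective: zero marking, form stays ukiwuek.
Apply vowel deletion: ukiwuek → ukiwek.

ukiwek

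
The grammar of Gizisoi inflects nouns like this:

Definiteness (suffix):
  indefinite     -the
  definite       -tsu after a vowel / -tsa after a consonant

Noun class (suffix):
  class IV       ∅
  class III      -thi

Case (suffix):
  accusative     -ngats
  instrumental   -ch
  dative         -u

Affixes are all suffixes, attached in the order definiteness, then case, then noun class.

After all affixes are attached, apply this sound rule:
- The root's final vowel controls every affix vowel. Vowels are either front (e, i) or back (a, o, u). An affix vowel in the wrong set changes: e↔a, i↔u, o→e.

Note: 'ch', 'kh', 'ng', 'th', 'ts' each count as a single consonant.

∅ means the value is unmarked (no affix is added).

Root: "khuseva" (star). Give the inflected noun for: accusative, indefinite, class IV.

Attach definiteness indefinite -the → khusevathe.
Attach case accusative -ngats → khusevathengats.
noun class = class IV: zero marking, form stays khusevathengats.
Apply vowel harmony: khusevathengats → khusevathangats.

khusevathangats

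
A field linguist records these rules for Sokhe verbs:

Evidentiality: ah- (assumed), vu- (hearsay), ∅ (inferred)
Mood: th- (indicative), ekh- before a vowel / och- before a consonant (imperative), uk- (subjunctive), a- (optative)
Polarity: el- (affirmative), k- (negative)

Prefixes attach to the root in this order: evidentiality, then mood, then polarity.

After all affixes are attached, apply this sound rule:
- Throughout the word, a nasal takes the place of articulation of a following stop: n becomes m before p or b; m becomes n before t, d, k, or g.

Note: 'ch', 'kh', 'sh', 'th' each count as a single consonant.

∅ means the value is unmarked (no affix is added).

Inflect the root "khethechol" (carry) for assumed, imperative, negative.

kekhahkhethechol

Attach evidentiality assumed ah- → ahkhethechol.
Attach mood imperative ekh- (before vowel 'a') → ekhahkhethechol.
Attach polarity negative k- → kekhahkhethechol.
Nasal assimilation: no change.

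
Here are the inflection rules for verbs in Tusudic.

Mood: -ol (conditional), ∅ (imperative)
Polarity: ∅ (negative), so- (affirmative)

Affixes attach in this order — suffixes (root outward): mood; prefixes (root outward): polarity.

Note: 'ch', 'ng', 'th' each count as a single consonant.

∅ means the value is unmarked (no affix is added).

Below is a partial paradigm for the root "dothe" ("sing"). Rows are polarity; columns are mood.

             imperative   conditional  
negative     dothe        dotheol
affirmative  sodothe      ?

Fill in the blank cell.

Attach mood conditional -ol → dotheol.
Attach polarity affirmative so- → sodotheol.

sodotheol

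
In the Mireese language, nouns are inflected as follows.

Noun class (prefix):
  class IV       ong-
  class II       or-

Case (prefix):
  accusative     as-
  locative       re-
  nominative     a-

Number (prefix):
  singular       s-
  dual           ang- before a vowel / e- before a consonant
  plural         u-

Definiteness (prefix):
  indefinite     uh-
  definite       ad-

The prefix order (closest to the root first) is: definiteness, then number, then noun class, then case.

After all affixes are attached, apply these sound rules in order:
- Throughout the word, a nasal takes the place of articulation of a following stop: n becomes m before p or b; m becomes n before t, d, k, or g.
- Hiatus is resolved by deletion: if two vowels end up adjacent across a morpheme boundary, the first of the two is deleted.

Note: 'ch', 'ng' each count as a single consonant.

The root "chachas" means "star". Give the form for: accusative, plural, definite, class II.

Attach definiteness definite ad- → adchachas.
Attach number plural u- → uadchachas.
Attach noun class class II or- → oruadchachas.
Attach case accusative as- → asoruadchachas.
Nasal assimilation: no change.
Apply vowel deletion: asoruadchachas → asoradchachas.

asoradchachas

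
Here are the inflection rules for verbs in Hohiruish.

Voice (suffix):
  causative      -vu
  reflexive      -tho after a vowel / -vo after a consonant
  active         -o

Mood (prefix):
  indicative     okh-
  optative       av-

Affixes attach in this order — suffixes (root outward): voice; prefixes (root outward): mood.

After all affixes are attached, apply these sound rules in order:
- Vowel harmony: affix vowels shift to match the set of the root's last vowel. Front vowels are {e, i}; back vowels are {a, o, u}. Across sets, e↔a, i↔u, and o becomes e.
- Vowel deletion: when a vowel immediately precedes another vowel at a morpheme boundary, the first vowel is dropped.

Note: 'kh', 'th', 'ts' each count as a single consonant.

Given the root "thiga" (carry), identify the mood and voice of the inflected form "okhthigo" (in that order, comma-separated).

indicative, active

Segment: okh-thiga-o.
mood: okh- → indicative.
voice: -o → active.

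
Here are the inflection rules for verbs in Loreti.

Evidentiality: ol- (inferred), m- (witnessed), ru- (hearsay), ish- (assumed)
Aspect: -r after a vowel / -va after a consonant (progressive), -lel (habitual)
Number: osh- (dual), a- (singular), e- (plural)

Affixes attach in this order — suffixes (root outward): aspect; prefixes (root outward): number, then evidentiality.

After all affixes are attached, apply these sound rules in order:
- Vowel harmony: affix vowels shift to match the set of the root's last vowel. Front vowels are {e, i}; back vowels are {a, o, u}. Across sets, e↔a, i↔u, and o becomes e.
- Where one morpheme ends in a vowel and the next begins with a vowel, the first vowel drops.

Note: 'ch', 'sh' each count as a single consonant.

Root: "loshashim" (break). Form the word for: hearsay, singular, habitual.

Attach number singular a- → aloshashim.
Attach aspect habitual -lel → aloshashimlel.
Attach evidentiality hearsay ru- → rualoshashimlel.
Apply vowel harmony: rualoshashimlel → rieloshashimlel.
Apply vowel deletion: rieloshashimlel → reloshashimlel.

reloshashimlel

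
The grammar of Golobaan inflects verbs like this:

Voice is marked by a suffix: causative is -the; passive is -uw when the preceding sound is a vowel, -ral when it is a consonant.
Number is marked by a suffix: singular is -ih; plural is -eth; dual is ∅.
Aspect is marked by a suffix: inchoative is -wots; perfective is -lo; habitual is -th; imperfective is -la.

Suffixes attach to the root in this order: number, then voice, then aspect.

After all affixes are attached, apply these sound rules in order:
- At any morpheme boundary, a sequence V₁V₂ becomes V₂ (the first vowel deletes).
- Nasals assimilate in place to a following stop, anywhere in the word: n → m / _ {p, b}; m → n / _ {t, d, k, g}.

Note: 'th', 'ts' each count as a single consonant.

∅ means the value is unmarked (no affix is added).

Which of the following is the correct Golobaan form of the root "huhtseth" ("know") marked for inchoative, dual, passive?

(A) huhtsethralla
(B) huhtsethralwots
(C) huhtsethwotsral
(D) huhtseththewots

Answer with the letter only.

B

number = dual: zero marking, form stays huhtseth.
Attach voice passive -ral (after consonant 'th') → huhtsethral.
Attach aspect inchoative -wots → huhtsethralwots.
Vowel deletion: no change.
Nasal assimilation: no change.
So the correct form is huhtsethralwots, option (B).
(A) huhtsethralla is wrong: it uses imperfective instead of inchoative for aspect.
(C) huhtsethwotsral is wrong: it has the affixes in the wrong order.
(D) huhtseththewots is wrong: it uses causative instead of passive for voice.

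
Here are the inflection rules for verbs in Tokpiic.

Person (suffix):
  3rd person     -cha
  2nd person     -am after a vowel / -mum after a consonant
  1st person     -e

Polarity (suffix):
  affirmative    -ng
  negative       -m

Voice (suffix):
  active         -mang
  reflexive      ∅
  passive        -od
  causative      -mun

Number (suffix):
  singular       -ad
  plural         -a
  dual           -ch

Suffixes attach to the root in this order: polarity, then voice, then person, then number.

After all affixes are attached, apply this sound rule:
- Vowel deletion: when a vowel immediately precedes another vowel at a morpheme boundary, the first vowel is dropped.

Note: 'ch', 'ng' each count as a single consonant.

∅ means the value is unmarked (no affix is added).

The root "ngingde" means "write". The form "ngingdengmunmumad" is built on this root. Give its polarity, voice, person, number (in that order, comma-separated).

affirmative, causative, 2nd person, singular

Segment: ngingde-ng-mun-mum-ad.
polarity: -ng → affirmative.
voice: -mun → causative.
person: -am/mum → 2nd person.
number: -ad → singular.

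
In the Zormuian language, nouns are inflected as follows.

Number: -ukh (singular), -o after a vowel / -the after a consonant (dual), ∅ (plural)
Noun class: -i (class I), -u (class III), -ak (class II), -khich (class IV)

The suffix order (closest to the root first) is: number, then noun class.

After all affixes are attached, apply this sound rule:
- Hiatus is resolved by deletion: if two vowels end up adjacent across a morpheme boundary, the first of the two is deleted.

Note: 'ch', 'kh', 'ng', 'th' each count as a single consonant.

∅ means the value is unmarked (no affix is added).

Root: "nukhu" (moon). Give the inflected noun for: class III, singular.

Attach number singular -ukh → nukhuukh.
Attach noun class class III -u → nukhuukhu.
Apply vowel deletion: nukhuukhu → nukhukhu.

nukhukhu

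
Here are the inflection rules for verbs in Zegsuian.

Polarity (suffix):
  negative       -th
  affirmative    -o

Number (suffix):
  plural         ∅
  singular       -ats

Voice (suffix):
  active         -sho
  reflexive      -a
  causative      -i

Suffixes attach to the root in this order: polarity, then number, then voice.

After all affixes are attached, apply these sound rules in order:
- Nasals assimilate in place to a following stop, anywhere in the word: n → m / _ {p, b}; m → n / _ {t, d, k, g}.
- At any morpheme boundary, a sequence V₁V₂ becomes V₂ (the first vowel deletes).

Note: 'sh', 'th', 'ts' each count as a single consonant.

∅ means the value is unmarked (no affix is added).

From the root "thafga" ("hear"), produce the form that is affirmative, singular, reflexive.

Attach polarity affirmative -o → thafgao.
Attach number singular -ats → thafgaoats.
Attach voice reflexive -a → thafgaoatsa.
Nasal assimilation: no change.
Apply vowel deletion: thafgaoatsa → thafgatsa.

thafgatsa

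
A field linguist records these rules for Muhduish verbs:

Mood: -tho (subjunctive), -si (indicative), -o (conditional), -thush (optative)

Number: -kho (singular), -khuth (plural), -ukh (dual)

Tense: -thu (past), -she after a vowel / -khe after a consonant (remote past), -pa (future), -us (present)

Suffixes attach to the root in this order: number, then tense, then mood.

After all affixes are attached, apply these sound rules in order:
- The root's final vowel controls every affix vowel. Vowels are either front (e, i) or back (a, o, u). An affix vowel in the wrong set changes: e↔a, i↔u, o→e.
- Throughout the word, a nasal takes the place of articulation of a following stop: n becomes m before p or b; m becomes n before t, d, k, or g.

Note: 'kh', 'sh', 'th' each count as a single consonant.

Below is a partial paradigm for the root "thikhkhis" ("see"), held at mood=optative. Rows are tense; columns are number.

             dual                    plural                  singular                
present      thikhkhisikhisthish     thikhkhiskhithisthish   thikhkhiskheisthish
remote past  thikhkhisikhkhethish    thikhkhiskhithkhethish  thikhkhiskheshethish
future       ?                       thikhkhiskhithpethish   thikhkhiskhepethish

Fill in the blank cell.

thikhkhisikhpethish

Attach number dual -ukh → thikhkhisukh.
Attach tense future -pa → thikhkhisukhpa.
Attach mood optative -thush → thikhkhisukhpathush.
Apply vowel harmony: thikhkhisukhpathush → thikhkhisikhpethish.
Nasal assimilation: no change.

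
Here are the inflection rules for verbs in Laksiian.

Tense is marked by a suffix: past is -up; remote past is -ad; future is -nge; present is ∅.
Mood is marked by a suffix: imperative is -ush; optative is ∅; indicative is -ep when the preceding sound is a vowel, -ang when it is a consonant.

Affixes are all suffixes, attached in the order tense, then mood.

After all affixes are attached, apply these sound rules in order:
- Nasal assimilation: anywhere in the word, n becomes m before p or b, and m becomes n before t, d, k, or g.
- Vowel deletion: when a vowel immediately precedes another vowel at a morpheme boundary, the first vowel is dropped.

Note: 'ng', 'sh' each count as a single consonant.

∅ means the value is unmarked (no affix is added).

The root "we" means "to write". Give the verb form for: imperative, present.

tense = present: zero marking, form stays we.
Attach mood imperative -ush → weush.
Nasal assimilation: no change.
Apply vowel deletion: weush → wush.

wush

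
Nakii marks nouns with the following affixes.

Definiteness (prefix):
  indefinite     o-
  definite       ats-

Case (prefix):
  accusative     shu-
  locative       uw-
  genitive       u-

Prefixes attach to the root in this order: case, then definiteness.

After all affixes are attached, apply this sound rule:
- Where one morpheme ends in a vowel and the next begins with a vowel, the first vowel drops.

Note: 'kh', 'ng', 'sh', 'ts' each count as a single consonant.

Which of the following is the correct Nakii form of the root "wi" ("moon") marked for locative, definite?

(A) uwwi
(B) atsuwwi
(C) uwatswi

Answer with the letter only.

Attach case locative uw- → uwwi.
Attach definiteness definite ats- → atsuwwi.
Vowel deletion: no change.
So the correct form is atsuwwi, option (B).
(C) uwatswi is wrong: it has the affixes in the wrong order.
(A) uwwi is wrong: it uses indefinite instead of definite for definiteness.

B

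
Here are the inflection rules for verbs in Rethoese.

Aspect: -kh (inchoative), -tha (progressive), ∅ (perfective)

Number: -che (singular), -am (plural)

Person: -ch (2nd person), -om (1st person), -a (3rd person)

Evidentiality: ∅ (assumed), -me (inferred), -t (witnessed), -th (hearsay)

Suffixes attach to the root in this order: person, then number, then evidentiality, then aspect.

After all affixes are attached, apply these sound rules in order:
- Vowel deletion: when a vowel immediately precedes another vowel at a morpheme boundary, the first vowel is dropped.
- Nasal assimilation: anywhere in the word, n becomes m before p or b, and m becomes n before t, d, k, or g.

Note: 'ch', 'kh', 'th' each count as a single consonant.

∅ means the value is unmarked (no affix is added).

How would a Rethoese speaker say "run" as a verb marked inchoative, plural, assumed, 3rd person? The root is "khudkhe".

khudkhamkh

Attach person 3rd person -a → khudkhea.
Attach number plural -am → khudkheaam.
evidentiality = assumed: zero marking, form stays khudkheaam.
Attach aspect inchoative -kh → khudkheaamkh.
Apply vowel deletion: khudkheaamkh → khudkhamkh.
Nasal assimilation: no change.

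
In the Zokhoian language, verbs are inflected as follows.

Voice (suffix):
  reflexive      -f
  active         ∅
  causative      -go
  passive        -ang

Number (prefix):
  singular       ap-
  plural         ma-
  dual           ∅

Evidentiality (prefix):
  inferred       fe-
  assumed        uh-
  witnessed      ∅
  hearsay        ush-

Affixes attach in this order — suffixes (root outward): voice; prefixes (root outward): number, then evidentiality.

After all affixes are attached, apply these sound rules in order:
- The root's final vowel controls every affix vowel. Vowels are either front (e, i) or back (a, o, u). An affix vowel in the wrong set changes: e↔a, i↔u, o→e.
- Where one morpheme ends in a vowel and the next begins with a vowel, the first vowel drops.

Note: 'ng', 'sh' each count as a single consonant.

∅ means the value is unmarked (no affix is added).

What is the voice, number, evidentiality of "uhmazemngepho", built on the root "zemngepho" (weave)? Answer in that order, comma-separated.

Segment: uh-ma-zemngepho.
voice: ∅ → active.
number: ma- → plural.
evidentiality: uh- → assumed.

active, plural, assumed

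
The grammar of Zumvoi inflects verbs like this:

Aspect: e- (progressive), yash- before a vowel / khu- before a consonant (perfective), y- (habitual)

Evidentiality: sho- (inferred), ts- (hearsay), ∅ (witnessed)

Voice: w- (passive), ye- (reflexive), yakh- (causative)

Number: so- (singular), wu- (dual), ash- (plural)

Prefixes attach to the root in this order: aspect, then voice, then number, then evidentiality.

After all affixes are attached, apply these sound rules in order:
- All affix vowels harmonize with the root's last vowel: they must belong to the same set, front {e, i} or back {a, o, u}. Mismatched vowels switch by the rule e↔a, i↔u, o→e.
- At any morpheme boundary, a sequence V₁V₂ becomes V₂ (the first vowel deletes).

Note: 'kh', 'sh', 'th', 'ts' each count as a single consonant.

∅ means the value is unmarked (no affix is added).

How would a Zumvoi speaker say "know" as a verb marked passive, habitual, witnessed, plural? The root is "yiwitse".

eshwyyiwitse

Attach aspect habitual y- → yyiwitse.
Attach voice passive w- → wyyiwitse.
Attach number plural ash- → ashwyyiwitse.
evidentiality = witnessed: zero marking, form stays ashwyyiwitse.
Apply vowel harmony: ashwyyiwitse → eshwyyiwitse.
Vowel deletion: no change.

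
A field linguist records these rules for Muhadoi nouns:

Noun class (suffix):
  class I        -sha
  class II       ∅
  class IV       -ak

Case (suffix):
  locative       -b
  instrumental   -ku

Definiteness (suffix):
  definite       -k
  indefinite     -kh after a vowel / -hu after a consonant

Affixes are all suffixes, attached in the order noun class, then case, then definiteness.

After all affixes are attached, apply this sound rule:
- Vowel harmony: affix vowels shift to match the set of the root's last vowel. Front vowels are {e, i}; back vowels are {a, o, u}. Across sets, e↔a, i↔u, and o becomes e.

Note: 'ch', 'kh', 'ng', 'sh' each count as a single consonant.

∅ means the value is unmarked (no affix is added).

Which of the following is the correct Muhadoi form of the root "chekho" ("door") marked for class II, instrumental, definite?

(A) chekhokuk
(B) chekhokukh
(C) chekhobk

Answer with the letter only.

A

noun class = class II: zero marking, form stays chekho.
Attach case instrumental -ku → chekhoku.
Attach definiteness definite -k → chekhokuk.
Vowel harmony: no change.
So the correct form is chekhokuk, option (A).
(C) chekhobk is wrong: it uses locative instead of instrumental for case.
(B) chekhokukh is wrong: it uses indefinite instead of definite for definiteness.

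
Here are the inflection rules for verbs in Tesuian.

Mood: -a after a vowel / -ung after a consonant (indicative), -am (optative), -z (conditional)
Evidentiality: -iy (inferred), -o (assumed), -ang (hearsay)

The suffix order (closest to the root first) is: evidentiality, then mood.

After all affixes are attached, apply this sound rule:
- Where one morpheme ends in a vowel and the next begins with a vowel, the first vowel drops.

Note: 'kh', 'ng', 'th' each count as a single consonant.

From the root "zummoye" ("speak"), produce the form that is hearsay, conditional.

zummoyangz

Attach evidentiality hearsay -ang → zummoyeang.
Attach mood conditional -z → zummoyeangz.
Apply vowel deletion: zummoyeangz → zummoyangz.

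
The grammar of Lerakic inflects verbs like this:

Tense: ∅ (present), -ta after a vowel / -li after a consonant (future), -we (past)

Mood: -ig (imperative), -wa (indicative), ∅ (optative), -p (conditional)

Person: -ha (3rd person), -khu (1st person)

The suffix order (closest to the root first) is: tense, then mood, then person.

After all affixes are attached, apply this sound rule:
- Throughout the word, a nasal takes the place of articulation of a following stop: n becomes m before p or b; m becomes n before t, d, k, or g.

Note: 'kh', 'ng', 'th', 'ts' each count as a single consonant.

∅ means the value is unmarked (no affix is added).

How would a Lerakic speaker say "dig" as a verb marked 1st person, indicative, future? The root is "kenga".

kengatawakhu

Attach tense future -ta (after vowel 'a') → kengata.
Attach mood indicative -wa → kengatawa.
Attach person 1st person -khu → kengatawakhu.
Nasal assimilation: no change.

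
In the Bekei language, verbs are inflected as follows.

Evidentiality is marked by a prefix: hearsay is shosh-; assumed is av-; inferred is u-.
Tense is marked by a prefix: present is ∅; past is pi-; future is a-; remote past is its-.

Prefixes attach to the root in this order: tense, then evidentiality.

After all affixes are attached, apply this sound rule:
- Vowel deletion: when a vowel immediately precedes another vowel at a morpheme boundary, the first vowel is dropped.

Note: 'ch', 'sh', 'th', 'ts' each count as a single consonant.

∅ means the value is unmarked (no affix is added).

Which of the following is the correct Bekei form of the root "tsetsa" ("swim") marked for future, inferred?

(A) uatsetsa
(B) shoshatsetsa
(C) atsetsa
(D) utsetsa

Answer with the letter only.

C

Attach tense future a- → atsetsa.
Attach evidentiality inferred u- → uatsetsa.
Apply vowel deletion: uatsetsa → atsetsa.
So the correct form is atsetsa, option (C).
(B) shoshatsetsa is wrong: it uses hearsay instead of inferred for evidentiality.
(D) utsetsa is wrong: it has the affixes in the wrong order.
(A) uatsetsa is wrong: it fails to apply the sound rule(s).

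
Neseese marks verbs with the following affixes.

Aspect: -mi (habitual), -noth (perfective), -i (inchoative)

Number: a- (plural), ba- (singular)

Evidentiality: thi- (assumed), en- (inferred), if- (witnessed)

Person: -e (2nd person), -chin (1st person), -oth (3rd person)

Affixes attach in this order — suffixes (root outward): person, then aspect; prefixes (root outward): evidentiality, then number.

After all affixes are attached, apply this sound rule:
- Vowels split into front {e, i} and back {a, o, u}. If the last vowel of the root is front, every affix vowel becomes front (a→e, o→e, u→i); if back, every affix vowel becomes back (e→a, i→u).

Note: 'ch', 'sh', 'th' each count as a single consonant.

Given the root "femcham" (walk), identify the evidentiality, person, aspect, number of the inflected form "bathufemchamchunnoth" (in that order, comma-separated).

Segment: ba-thi-femcham-chin-noth.
evidentiality: thi- → assumed.
person: -chin → 1st person.
aspect: -noth → perfective.
number: ba- → singular.

assumed, 1st person, perfective, singular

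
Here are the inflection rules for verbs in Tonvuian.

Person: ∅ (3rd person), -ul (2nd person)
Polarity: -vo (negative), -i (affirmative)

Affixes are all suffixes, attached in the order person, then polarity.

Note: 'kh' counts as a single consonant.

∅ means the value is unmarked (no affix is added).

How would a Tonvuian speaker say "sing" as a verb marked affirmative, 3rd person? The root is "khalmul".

khalmuli

person = 3rd person: zero marking, form stays khalmul.
Attach polarity affirmative -i → khalmuli.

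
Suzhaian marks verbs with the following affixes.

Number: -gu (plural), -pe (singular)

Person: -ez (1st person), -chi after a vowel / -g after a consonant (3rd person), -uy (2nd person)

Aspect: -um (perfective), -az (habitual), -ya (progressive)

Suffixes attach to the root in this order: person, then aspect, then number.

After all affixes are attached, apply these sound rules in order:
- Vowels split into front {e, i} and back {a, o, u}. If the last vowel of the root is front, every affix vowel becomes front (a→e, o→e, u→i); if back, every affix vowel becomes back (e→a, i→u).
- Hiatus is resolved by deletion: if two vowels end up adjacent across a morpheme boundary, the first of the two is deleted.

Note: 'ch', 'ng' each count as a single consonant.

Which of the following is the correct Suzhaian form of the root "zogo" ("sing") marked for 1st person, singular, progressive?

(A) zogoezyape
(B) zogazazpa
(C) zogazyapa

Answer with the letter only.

Attach person 1st person -ez → zogoez.
Attach aspect progressive -ya → zogoezya.
Attach number singular -pe → zogoezyape.
Apply vowel harmony: zogoezyape → zogoazyapa.
Apply vowel deletion: zogoazyapa → zogazyapa.
So the correct form is zogazyapa, option (C).
(B) zogazazpa is wrong: it uses habitual instead of progressive for aspect.
(A) zogoezyape is wrong: it fails to apply the sound rule(s).

C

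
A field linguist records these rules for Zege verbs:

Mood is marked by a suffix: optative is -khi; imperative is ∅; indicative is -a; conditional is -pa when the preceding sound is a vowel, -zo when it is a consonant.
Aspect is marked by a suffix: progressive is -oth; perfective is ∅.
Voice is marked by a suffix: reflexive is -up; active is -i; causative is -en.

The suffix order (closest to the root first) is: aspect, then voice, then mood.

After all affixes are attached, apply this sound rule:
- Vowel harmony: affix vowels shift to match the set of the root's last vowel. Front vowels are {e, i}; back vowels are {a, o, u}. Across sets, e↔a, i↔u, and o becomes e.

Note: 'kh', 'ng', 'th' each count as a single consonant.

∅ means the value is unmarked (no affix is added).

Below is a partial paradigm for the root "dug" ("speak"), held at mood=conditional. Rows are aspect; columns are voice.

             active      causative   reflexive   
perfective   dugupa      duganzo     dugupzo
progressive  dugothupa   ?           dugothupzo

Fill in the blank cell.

Attach aspect progressive -oth → dugoth.
Attach voice causative -en → dugothen.
Attach mood conditional -zo (after consonant 'n') → dugothenzo.
Apply vowel harmony: dugothenzo → dugothanzo.

dugothanzo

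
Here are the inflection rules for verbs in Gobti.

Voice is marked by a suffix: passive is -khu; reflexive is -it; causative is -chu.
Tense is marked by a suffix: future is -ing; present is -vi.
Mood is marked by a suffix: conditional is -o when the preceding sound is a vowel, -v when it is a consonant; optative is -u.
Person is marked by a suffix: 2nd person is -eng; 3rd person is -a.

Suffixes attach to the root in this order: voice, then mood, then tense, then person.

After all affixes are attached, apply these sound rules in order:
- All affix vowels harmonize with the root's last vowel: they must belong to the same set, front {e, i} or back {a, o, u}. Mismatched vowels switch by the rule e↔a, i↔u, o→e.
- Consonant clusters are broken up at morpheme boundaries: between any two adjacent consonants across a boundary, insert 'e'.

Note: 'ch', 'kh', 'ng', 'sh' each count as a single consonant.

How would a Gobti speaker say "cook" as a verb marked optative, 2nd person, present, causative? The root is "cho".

Attach voice causative -chu → chochu.
Attach mood optative -u → chochuu.
Attach tense present -vi → chochuuvi.
Attach person 2nd person -eng → chochuuvieng.
Apply vowel harmony: chochuuvieng → chochuuvuang.
Epenthesis: no change.

chochuuvuang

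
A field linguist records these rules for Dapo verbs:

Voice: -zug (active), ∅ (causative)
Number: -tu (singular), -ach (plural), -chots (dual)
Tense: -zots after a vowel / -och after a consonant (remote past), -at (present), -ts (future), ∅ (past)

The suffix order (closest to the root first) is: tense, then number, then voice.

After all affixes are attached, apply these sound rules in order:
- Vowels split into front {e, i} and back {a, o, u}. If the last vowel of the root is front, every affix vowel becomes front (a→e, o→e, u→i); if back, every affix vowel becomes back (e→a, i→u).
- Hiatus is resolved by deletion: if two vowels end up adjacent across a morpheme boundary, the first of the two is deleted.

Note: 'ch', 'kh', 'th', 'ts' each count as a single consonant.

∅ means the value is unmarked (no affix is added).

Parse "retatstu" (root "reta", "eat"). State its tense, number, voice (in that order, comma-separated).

Segment: reta-ts-tu.
tense: -ts → future.
number: -tu → singular.
voice: ∅ → causative.

future, singular, causative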